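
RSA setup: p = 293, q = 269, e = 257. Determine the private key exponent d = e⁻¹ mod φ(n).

φ(n) = (p−1)(q−1) = 292·268 = 78256.
Need d with 257·d ≡ 1 (mod 78256). Apply the extended Euclidean algorithm:
78256 = 304·257 + 128
257 = 2·128 + 1
128 = 128·1 + 0
Back-substitute:
1 = 257 − 2·128
1 = −2·78256 + 609·257
So 257·609 ≡ 1 (mod 78256), hence d = 609.

609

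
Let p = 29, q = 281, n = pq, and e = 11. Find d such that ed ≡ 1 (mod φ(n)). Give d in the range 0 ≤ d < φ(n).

φ(n) = (p−1)(q−1) = 28·280 = 7840.
Need d with 11·d ≡ 1 (mod 7840). Apply the extended Euclidean algorithm:
7840 = 712·11 + 8
11 = 1·8 + 3
8 = 2·3 + 2
3 = 1·2 + 1
2 = 2·1 + 0
Back-substitute:
1 = 3 − 2
1 = −8 + 3·3
1 = 3·11 − 4·8
1 = −4·7840 + 2851·11
So 11·2851 ≡ 1 (mod 7840), hence d = 2851.

2851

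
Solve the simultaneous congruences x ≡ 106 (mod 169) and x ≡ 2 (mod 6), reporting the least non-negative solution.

782

Write x = 106 + 169·k. Then 169·k ≡ 2 − 106 ≡ 4 (mod 6).
Need 169⁻¹ mod 6. Extended Euclid on (6, 1):
6 = 6*1 + 0
169⁻¹ ≡ 1 (mod 6), so k ≡ 1·4 ≡ 4 (mod 6).
x = 106 + 169·4 = 782.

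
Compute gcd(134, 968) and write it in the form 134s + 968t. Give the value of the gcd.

Apply Euclid's algorithm to 968 and 134:
968 = 7·134 + 30
134 = 4·30 + 14
30 = 2·14 + 2
14 = 7·2 + 0
gcd(134, 968) = 2.
Back-substituting:
2 = 30 − 2·14
2 = −2·134 + 9·30
2 = 9·968 − 65·134
So 2 = (9)·968 + (-65)·134.

2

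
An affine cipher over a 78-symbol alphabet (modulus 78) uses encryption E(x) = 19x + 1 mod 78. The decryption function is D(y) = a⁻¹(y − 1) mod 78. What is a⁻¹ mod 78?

37

Run Euclid on (78, 19):
78 = 4×19 + 2
19 = 9×2 + 1
2 = 2×1 + 0
Since gcd(19, 78) = 1, back-substitute to write 1 as a combination:
1 = 19 − 9·2
1 = −9·78 + 37·19
So 19·37 ≡ 1 (mod 78).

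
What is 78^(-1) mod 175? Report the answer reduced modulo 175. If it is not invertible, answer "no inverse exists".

92

Run Euclid on (175, 78):
175 = 2·78 + 19
78 = 4·19 + 2
19 = 9·2 + 1
2 = 2·1 + 0
The gcd is 1. Working backward:
1 = 19 − 9·2
1 = −9·78 + 37·19
1 = 37·175 − 83·78
Thus 78·(-83) ≡ 1 (mod 175); reducing, -83 mod 175 = 92.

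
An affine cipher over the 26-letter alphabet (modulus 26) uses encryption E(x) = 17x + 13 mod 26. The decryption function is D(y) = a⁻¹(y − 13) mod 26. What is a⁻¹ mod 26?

23

Run Euclid on (26, 17):
26 = 1×17 + 9
17 = 1×9 + 8
9 = 1×8 + 1
8 = 8×1 + 0
The gcd is 1. Working backward:
1 = 9 − 8
1 = −17 + 2·9
1 = 2·26 − 3·17
So 17·(-3) ≡ 1 (mod 26), and -3 ≡ 23 (mod 26).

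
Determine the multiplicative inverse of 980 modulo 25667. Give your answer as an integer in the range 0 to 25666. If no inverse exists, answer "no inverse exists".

Run Euclid on (25667, 980):
25667 = 26·980 + 187
980 = 5·187 + 45
187 = 4·45 + 7
45 = 6·7 + 3
7 = 2·3 + 1
3 = 3·1 + 0
gcd = 1, so the inverse exists. Back-substitute:
1 = 7 − 2·3
1 = −2·45 + 13·7
1 = 13·187 − 54·45
1 = −54·980 + 283·187
1 = 283·25667 − 7412·980
Hence 980⁻¹ ≡ -7412 ≡ 18255 (mod 25667).

18255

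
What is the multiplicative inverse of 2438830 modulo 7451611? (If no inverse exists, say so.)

5174232

Apply the Euclidean algorithm to 7451611 and 2438830:
7451611 = 3×2438830 + 135121
2438830 = 18×135121 + 6652
135121 = 20×6652 + 2081
6652 = 3×2081 + 409
2081 = 5×409 + 36
409 = 11×36 + 13
36 = 2×13 + 10
13 = 1×10 + 3
10 = 3×3 + 1
3 = 3×1 + 0
gcd = 1, so the inverse exists. Back-substitute:
1 = 10 − 3·3
1 = −3·13 + 4·10
1 = 4·36 − 11·13
1 = −11·409 + 125·36
1 = 125·2081 − 636·409
1 = −636·6652 + 2033·2081
1 = 2033·135121 − 41296·6652
1 = −41296·2438830 + 745361·135121
1 = 745361·7451611 − 2277379·2438830
So 2438830·(-2277379) ≡ 1 (mod 7451611), and -2277379 ≡ 5174232 (mod 7451611).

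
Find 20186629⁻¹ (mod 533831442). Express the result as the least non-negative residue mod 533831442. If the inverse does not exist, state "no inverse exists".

405509407

Apply the Euclidean algorithm to 533831442 and 20186629:
533831442 = 26*20186629 + 8979088
20186629 = 2*8979088 + 2228453
8979088 = 4*2228453 + 65276
2228453 = 34*65276 + 9069
65276 = 7*9069 + 1793
9069 = 5*1793 + 104
1793 = 17*104 + 25
104 = 4*25 + 4
25 = 6*4 + 1
4 = 4*1 + 0
gcd = 1, so the inverse exists. Back-substitute:
1 = 25 − 6·4
1 = −6·104 + 25·25
1 = 25·1793 − 431·104
1 = −431·9069 + 2180·1793
1 = 2180·65276 − 15691·9069
1 = −15691·2228453 + 535674·65276
1 = 535674·8979088 − 2158387·2228453
1 = −2158387·20186629 + 4852448·8979088
1 = 4852448·533831442 − 128322035·20186629
So 20186629·(-128322035) ≡ 1 (mod 533831442), and -128322035 ≡ 405509407 (mod 533831442).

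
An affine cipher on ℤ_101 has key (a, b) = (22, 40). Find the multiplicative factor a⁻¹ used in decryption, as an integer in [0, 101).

Apply the Euclidean algorithm to 101 and 22:
101 = 4·22 + 13
22 = 1·13 + 9
13 = 1·9 + 4
9 = 2·4 + 1
4 = 4·1 + 0
gcd = 1, so the inverse exists. Back-substitute:
1 = 9 − 2·4
1 = −2·13 + 3·9
1 = 3·22 − 5·13
1 = −5·101 + 23·22
So 22·23 ≡ 1 (mod 101).

23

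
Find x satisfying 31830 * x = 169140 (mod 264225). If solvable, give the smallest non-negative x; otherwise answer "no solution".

First find gcd(31830, 264225):
264225 = 8·31830 + 9585
31830 = 3·9585 + 3075
9585 = 3·3075 + 360
3075 = 8·360 + 195
360 = 1·195 + 165
195 = 1·165 + 30
165 = 5·30 + 15
30 = 2·15 + 0
gcd = 15 and 15 | 169140, so solutions exist. Divide through by 15: 2122x ≡ 11276 (mod 17615).
Now find 2122⁻¹ mod 17615:
17615 = 8·2122 + 639
2122 = 3·639 + 205
639 = 3·205 + 24
205 = 8·24 + 13
24 = 1·13 + 11
13 = 1·11 + 2
11 = 5·2 + 1
2 = 2·1 + 0
Back-substitute:
1 = 11 − 5·2
1 = −5·13 + 6·11
1 = 6·24 − 11·13
1 = −11·205 + 94·24
1 = 94·639 − 293·205
1 = −293·2122 + 973·639
1 = 973·17615 − 8077·2122
So 2122·(-8077) ≡ 1 (mod 17615), i.e. 2122⁻¹ ≡ 9538.
Then x ≡ 9538·11276 ≡ 10913 (mod 17615); the smallest non-negative solution is x = 10913.

10913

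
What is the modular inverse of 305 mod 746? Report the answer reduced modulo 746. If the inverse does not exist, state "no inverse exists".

gcd(746, 305) by repeated division:
746 = 2·305 + 136
305 = 2·136 + 33
136 = 4·33 + 4
33 = 8·4 + 1
4 = 4·1 + 0
gcd = 1, so the inverse exists. Back-substitute:
1 = 33 − 8·4
1 = −8·136 + 33·33
1 = 33·305 − 74·136
1 = −74·746 + 181·305
So 305·181 ≡ 1 (mod 746).

181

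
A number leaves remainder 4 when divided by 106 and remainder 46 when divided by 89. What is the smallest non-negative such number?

Write x = 4 + 106·k. Then 106·k ≡ 46 − 4 ≡ 42 (mod 89).
Need 106⁻¹ mod 89. Extended Euclid on (89, 17):
89 = 5×17 + 4
17 = 4×4 + 1
4 = 4×1 + 0
Back-substitute:
1 = 17 − 4·4
1 = −4·89 + 21·17
106⁻¹ ≡ 21 (mod 89), so k ≡ 21·42 ≡ 81 (mod 89).
x = 4 + 106·81 = 8590.

8590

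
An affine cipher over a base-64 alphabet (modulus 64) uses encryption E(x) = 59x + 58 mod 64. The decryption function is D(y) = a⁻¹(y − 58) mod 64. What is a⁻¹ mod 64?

51

gcd(64, 59) by repeated division:
64 = 1·59 + 5
59 = 11·5 + 4
5 = 1·4 + 1
4 = 4·1 + 0
gcd = 1, so the inverse exists. Back-substitute:
1 = 5 − 4
1 = −59 + 12·5
1 = 12·64 − 13·59
So 59·(-13) ≡ 1 (mod 64), and -13 ≡ 51 (mod 64).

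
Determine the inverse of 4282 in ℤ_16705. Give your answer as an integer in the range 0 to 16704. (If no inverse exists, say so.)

4818

Apply the Euclidean algorithm to 16705 and 4282:
16705 = 3×4282 + 3859
4282 = 1×3859 + 423
3859 = 9×423 + 52
423 = 8×52 + 7
52 = 7×7 + 3
7 = 2×3 + 1
3 = 3×1 + 0
Since gcd(4282, 16705) = 1, back-substitute to write 1 as a combination:
1 = 7 − 2·3
1 = −2·52 + 15·7
1 = 15·423 − 122·52
1 = −122·3859 + 1113·423
1 = 1113·4282 − 1235·3859
1 = −1235·16705 + 4818·4282
So 4282·4818 ≡ 1 (mod 16705).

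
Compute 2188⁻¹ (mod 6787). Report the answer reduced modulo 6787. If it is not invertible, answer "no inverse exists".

Run Euclid on (6787, 2188):
6787 = 3*2188 + 223
2188 = 9*223 + 181
223 = 1*181 + 42
181 = 4*42 + 13
42 = 3*13 + 3
13 = 4*3 + 1
3 = 3*1 + 0
Since gcd(2188, 6787) = 1, back-substitute to write 1 as a combination:
1 = 13 − 4·3
1 = −4·42 + 13·13
1 = 13·181 − 56·42
1 = −56·223 + 69·181
1 = 69·2188 − 677·223
1 = −677·6787 + 2100·2188
So 2188·2100 ≡ 1 (mod 6787).

2100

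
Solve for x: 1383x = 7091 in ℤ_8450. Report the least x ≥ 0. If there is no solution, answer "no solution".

1777

First find gcd(1383, 8450):
8450 = 6×1383 + 152
1383 = 9×152 + 15
152 = 10×15 + 2
15 = 7×2 + 1
2 = 2×1 + 0
gcd = 1, so a unique solution mod 8450 exists.
Back-substitute for the Bézout coefficients:
1 = 15 − 7·2
1 = −7·152 + 71·15
1 = 71·1383 − 646·152
1 = −646·8450 + 3947·1383
So 1383·(3947) ≡ 1 (mod 8450), giving 1383⁻¹ ≡ 3947.
x ≡ 1383⁻¹·7091 ≡ 3947·7091 ≡ 1777 (mod 8450).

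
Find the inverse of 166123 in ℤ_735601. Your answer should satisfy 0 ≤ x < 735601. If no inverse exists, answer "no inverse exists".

195432

gcd(735601, 166123) by repeated division:
735601 = 4*166123 + 71109
166123 = 2*71109 + 23905
71109 = 2*23905 + 23299
23905 = 1*23299 + 606
23299 = 38*606 + 271
606 = 2*271 + 64
271 = 4*64 + 15
64 = 4*15 + 4
15 = 3*4 + 3
4 = 1*3 + 1
3 = 3*1 + 0
The gcd is 1. Working backward:
1 = 4 − 3
1 = −15 + 4·4
1 = 4·64 − 17·15
1 = −17·271 + 72·64
1 = 72·606 − 161·271
1 = −161·23299 + 6190·606
1 = 6190·23905 − 6351·23299
1 = −6351·71109 + 18892·23905
1 = 18892·166123 − 44135·71109
1 = −44135·735601 + 195432·166123
So 166123·195432 ≡ 1 (mod 735601).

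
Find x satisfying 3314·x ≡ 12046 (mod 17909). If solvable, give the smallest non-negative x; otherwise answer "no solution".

First find gcd(3314, 17909):
17909 = 5·3314 + 1339
3314 = 2·1339 + 636
1339 = 2·636 + 67
636 = 9·67 + 33
67 = 2·33 + 1
33 = 33·1 + 0
gcd = 1, so a unique solution mod 17909 exists.
Back-substitute for the Bézout coefficients:
1 = 67 − 2·33
1 = −2·636 + 19·67
1 = 19·1339 − 40·636
1 = −40·3314 + 99·1339
1 = 99·17909 − 535·3314
So 3314·(-535) ≡ 1 (mod 17909), giving 3314⁻¹ ≡ 17374.
x ≡ 3314⁻¹·12046 ≡ 17374·12046 ≡ 2630 (mod 17909).

2630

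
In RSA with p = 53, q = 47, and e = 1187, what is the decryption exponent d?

φ(n) = (p−1)(q−1) = 52·46 = 2392.
Need d with 1187·d ≡ 1 (mod 2392). Apply the extended Euclidean algorithm:
2392 = 2·1187 + 18
1187 = 65·18 + 17
18 = 1·17 + 1
17 = 17·1 + 0
Back-substitute:
1 = 18 − 17
1 = −1187 + 66·18
1 = 66·2392 − 133·1187
So 1187·(-133) ≡ 1 (mod 2392), hence d ≡ -133 ≡ 2259 (mod 2392).

2259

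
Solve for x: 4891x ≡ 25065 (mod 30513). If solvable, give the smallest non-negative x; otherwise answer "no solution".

First find gcd(4891, 30513):
30513 = 6*4891 + 1167
4891 = 4*1167 + 223
1167 = 5*223 + 52
223 = 4*52 + 15
52 = 3*15 + 7
15 = 2*7 + 1
7 = 7*1 + 0
gcd = 1, so a unique solution mod 30513 exists.
Back-substitute for the Bézout coefficients:
1 = 15 − 2·7
1 = −2·52 + 7·15
1 = 7·223 − 30·52
1 = −30·1167 + 157·223
1 = 157·4891 − 658·1167
1 = −658·30513 + 4105·4891
So 4891·(4105) ≡ 1 (mod 30513), giving 4891⁻¹ ≡ 4105.
x ≡ 4891⁻¹·25065 ≡ 4105·25065 ≡ 1989 (mod 30513).

1989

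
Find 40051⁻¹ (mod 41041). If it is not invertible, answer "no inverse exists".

no inverse exists

Compute gcd(40051, 41041):
41041 = 1×40051 + 990
40051 = 40×990 + 451
990 = 2×451 + 88
451 = 5×88 + 11
88 = 8×11 + 0
Since gcd = 11 > 1, 40051 is not a unit mod 41041.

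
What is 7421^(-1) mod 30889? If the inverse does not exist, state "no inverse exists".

Apply the Euclidean algorithm to 30889 and 7421:
30889 = 4*7421 + 1205
7421 = 6*1205 + 191
1205 = 6*191 + 59
191 = 3*59 + 14
59 = 4*14 + 3
14 = 4*3 + 2
3 = 1*2 + 1
2 = 2*1 + 0
gcd = 1, so the inverse exists. Back-substitute:
1 = 3 − 2
1 = −14 + 5·3
1 = 5·59 − 21·14
1 = −21·191 + 68·59
1 = 68·1205 − 429·191
1 = −429·7421 + 2642·1205
1 = 2642·30889 − 10997·7421
Hence 7421⁻¹ ≡ -10997 ≡ 19892 (mod 30889).

19892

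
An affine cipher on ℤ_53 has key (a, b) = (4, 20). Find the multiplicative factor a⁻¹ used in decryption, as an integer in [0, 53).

gcd(53, 4) by repeated division:
53 = 13×4 + 1
4 = 4×1 + 0
The gcd is 1. Working backward:
1 = 53 − 13·4
Thus 4·(-13) ≡ 1 (mod 53); reducing, -13 mod 53 = 40.

40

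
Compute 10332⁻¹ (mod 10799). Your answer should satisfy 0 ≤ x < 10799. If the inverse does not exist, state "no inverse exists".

Extended Euclidean algorithm:
10799 = 1×10332 + 467
10332 = 22×467 + 58
467 = 8×58 + 3
58 = 19×3 + 1
3 = 3×1 + 0
gcd = 1, so the inverse exists. Back-substitute:
1 = 58 − 19·3
1 = −19·467 + 153·58
1 = 153·10332 − 3385·467
1 = −3385·10799 + 3538·10332
So 10332·3538 ≡ 1 (mod 10799).

3538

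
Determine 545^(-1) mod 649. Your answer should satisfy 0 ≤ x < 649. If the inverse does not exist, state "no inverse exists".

Apply the Euclidean algorithm to 649 and 545:
649 = 1×545 + 104
545 = 5×104 + 25
104 = 4×25 + 4
25 = 6×4 + 1
4 = 4×1 + 0
Since gcd(545, 649) = 1, back-substitute to write 1 as a combination:
1 = 25 − 6·4
1 = −6·104 + 25·25
1 = 25·545 − 131·104
1 = −131·649 + 156·545
So 545·156 ≡ 1 (mod 649).

156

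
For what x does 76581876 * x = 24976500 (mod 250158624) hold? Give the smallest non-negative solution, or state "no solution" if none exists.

First find gcd(76581876, 250158624):
250158624 = 3*76581876 + 20412996
76581876 = 3*20412996 + 15342888
20412996 = 1*15342888 + 5070108
15342888 = 3*5070108 + 132564
5070108 = 38*132564 + 32676
132564 = 4*32676 + 1860
32676 = 17*1860 + 1056
1860 = 1*1056 + 804
1056 = 1*804 + 252
804 = 3*252 + 48
252 = 5*48 + 12
48 = 4*12 + 0
gcd = 12 and 12 | 24976500, so solutions exist. Divide through by 12: 6381823x ≡ 2081375 (mod 20846552).
Now find 6381823⁻¹ mod 20846552:
20846552 = 3*6381823 + 1701083
6381823 = 3*1701083 + 1278574
1701083 = 1*1278574 + 422509
1278574 = 3*422509 + 11047
422509 = 38*11047 + 2723
11047 = 4*2723 + 155
2723 = 17*155 + 88
155 = 1*88 + 67
88 = 1*67 + 21
67 = 3*21 + 4
21 = 5*4 + 1
4 = 4*1 + 0
Back-substitute:
1 = 21 − 5·4
1 = −5·67 + 16·21
1 = 16·88 − 21·67
1 = −21·155 + 37·88
1 = 37·2723 − 650·155
1 = −650·11047 + 2637·2723
1 = 2637·422509 − 100856·11047
1 = −100856·1278574 + 305205·422509
1 = 305205·1701083 − 406061·1278574
1 = −406061·6381823 + 1523388·1701083
1 = 1523388·20846552 − 4976225·6381823
So 6381823·(-4976225) ≡ 1 (mod 20846552), i.e. 6381823⁻¹ ≡ 15870327.
Then x ≡ 15870327·2081375 ≡ 10586305 (mod 20846552); the smallest non-negative solution is x = 10586305.

10586305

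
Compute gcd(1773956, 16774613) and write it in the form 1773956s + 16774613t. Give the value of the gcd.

Repeated division:
16774613 = 9×1773956 + 809009
1773956 = 2×809009 + 155938
809009 = 5×155938 + 29319
155938 = 5×29319 + 9343
29319 = 3×9343 + 1290
9343 = 7×1290 + 313
1290 = 4×313 + 38
313 = 8×38 + 9
38 = 4×9 + 2
9 = 4×2 + 1
2 = 2×1 + 0
gcd(1773956, 16774613) = 1.
Express as a combination:
1 = 9 − 4·2
1 = −4·38 + 17·9
1 = 17·313 − 140·38
1 = −140·1290 + 577·313
1 = 577·9343 − 4179·1290
1 = −4179·29319 + 13114·9343
1 = 13114·155938 − 69749·29319
1 = −69749·809009 + 361859·155938
1 = 361859·1773956 − 793467·809009
1 = −793467·16774613 + 7503062·1773956
So 1 = (-793467)·16774613 + (7503062)·1773956.

1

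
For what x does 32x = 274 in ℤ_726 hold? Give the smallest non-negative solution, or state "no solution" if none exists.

122

First find gcd(32, 726):
726 = 22*32 + 22
32 = 1*22 + 10
22 = 2*10 + 2
10 = 5*2 + 0
gcd = 2 and 2 | 274, so solutions exist. Divide through by 2: 16x ≡ 137 (mod 363).
Now find 16⁻¹ mod 363:
363 = 22*16 + 11
16 = 1*11 + 5
11 = 2*5 + 1
5 = 5*1 + 0
Back-substitute:
1 = 11 − 2·5
1 = −2·16 + 3·11
1 = 3·363 − 68·16
So 16·(-68) ≡ 1 (mod 363), i.e. 16⁻¹ ≡ 295.
Then x ≡ 295·137 ≡ 122 (mod 363); the smallest non-negative solution is x = 122.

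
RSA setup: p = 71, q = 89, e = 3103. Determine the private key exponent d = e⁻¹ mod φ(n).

4687

φ(n) = (p−1)(q−1) = 70·88 = 6160.
Need d with 3103·d ≡ 1 (mod 6160). Apply the extended Euclidean algorithm:
6160 = 1·3103 + 3057
3103 = 1·3057 + 46
3057 = 66·46 + 21
46 = 2·21 + 4
21 = 5·4 + 1
4 = 4·1 + 0
Back-substitute:
1 = 21 − 5·4
1 = −5·46 + 11·21
1 = 11·3057 − 731·46
1 = −731·3103 + 742·3057
1 = 742·6160 − 1473·3103
So 3103·(-1473) ≡ 1 (mod 6160), hence d ≡ -1473 ≡ 4687 (mod 6160).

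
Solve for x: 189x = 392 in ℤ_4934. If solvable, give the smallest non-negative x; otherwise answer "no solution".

First find gcd(189, 4934):
4934 = 26·189 + 20
189 = 9·20 + 9
20 = 2·9 + 2
9 = 4·2 + 1
2 = 2·1 + 0
gcd = 1, so a unique solution mod 4934 exists.
Back-substitute for the Bézout coefficients:
1 = 9 − 4·2
1 = −4·20 + 9·9
1 = 9·189 − 85·20
1 = −85·4934 + 2219·189
So 189·(2219) ≡ 1 (mod 4934), giving 189⁻¹ ≡ 2219.
x ≡ 189⁻¹·392 ≡ 2219·392 ≡ 1464 (mod 4934).

1464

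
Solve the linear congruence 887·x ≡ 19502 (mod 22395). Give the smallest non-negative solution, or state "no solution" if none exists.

12646

First find gcd(887, 22395):
22395 = 25*887 + 220
887 = 4*220 + 7
220 = 31*7 + 3
7 = 2*3 + 1
3 = 3*1 + 0
gcd = 1, so a unique solution mod 22395 exists.
Back-substitute for the Bézout coefficients:
1 = 7 − 2·3
1 = −2·220 + 63·7
1 = 63·887 − 254·220
1 = −254·22395 + 6413·887
So 887·(6413) ≡ 1 (mod 22395), giving 887⁻¹ ≡ 6413.
x ≡ 887⁻¹·19502 ≡ 6413·19502 ≡ 12646 (mod 22395).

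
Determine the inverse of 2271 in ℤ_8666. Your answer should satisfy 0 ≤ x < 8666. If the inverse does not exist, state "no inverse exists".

6655

Apply the Euclidean algorithm to 8666 and 2271:
8666 = 3*2271 + 1853
2271 = 1*1853 + 418
1853 = 4*418 + 181
418 = 2*181 + 56
181 = 3*56 + 13
56 = 4*13 + 4
13 = 3*4 + 1
4 = 4*1 + 0
The gcd is 1. Working backward:
1 = 13 − 3·4
1 = −3·56 + 13·13
1 = 13·181 − 42·56
1 = −42·418 + 97·181
1 = 97·1853 − 430·418
1 = −430·2271 + 527·1853
1 = 527·8666 − 2011·2271
So 2271·(-2011) ≡ 1 (mod 8666), and -2011 ≡ 6655 (mod 8666).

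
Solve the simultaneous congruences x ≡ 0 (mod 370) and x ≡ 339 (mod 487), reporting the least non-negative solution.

Write x = 0 + 370·k. Then 370·k ≡ 339 − 0 ≡ 339 (mod 487).
Need 370⁻¹ mod 487. Extended Euclid on (487, 370):
487 = 1×370 + 117
370 = 3×117 + 19
117 = 6×19 + 3
19 = 6×3 + 1
3 = 3×1 + 0
Back-substitute:
1 = 19 − 6·3
1 = −6·117 + 37·19
1 = 37·370 − 117·117
1 = −117·487 + 154·370
370⁻¹ ≡ 154 (mod 487), so k ≡ 154·339 ≡ 97 (mod 487).
x = 0 + 370·97 = 35890.

35890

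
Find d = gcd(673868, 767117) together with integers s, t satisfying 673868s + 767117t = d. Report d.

Repeated division:
767117 = 1*673868 + 93249
673868 = 7*93249 + 21125
93249 = 4*21125 + 8749
21125 = 2*8749 + 3627
8749 = 2*3627 + 1495
3627 = 2*1495 + 637
1495 = 2*637 + 221
637 = 2*221 + 195
221 = 1*195 + 26
195 = 7*26 + 13
26 = 2*13 + 0
gcd(673868, 767117) = 13.
Working backward:
13 = 195 − 7·26
13 = −7·221 + 8·195
13 = 8·637 − 23·221
13 = −23·1495 + 54·637
13 = 54·3627 − 131·1495
13 = −131·8749 + 316·3627
13 = 316·21125 − 763·8749
13 = −763·93249 + 3368·21125
13 = 3368·673868 − 24339·93249
13 = −24339·767117 + 27707·673868
So 13 = (-24339)·767117 + (27707)·673868.

13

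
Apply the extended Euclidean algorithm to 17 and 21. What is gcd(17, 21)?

Apply Euclid's algorithm to 21 and 17:
21 = 1*17 + 4
17 = 4*4 + 1
4 = 4*1 + 0
gcd(17, 21) = 1.
Working backward:
1 = 17 − 4·4
1 = −4·21 + 5·17
So 1 = (-4)·21 + (5)·17.

1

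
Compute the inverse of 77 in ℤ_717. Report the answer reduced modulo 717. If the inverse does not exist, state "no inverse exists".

149

gcd(717, 77) by repeated division:
717 = 9*77 + 24
77 = 3*24 + 5
24 = 4*5 + 4
5 = 1*4 + 1
4 = 4*1 + 0
Since gcd(77, 717) = 1, back-substitute to write 1 as a combination:
1 = 5 − 4
1 = −24 + 5·5
1 = 5·77 − 16·24
1 = −16·717 + 149·77
So 77·149 ≡ 1 (mod 717).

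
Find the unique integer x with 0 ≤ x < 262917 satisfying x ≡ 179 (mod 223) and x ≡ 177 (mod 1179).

Write x = 179 + 223·k. Then 223·k ≡ 177 − 179 ≡ 1177 (mod 1179).
Need 223⁻¹ mod 1179. Extended Euclid on (1179, 223):
1179 = 5*223 + 64
223 = 3*64 + 31
64 = 2*31 + 2
31 = 15*2 + 1
2 = 2*1 + 0
Back-substitute:
1 = 31 − 15·2
1 = −15·64 + 31·31
1 = 31·223 − 108·64
1 = −108·1179 + 571·223
223⁻¹ ≡ 571 (mod 1179), so k ≡ 571·1177 ≡ 37 (mod 1179).
x = 179 + 223·37 = 8430.

8430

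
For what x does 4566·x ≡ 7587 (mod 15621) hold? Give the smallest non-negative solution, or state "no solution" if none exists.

2482

First find gcd(4566, 15621):
15621 = 3*4566 + 1923
4566 = 2*1923 + 720
1923 = 2*720 + 483
720 = 1*483 + 237
483 = 2*237 + 9
237 = 26*9 + 3
9 = 3*3 + 0
gcd = 3 and 3 | 7587, so solutions exist. Divide through by 3: 1522x ≡ 2529 (mod 5207).
Now find 1522⁻¹ mod 5207:
5207 = 3×1522 + 641
1522 = 2×641 + 240
641 = 2×240 + 161
240 = 1×161 + 79
161 = 2×79 + 3
79 = 26×3 + 1
3 = 3×1 + 0
Back-substitute:
1 = 79 − 26·3
1 = −26·161 + 53·79
1 = 53·240 − 79·161
1 = −79·641 + 211·240
1 = 211·1522 − 501·641
1 = −501·5207 + 1714·1522
So 1522⁻¹ ≡ 1714 (mod 5207).
Then x ≡ 1714·2529 ≡ 2482 (mod 5207); the smallest non-negative solution is x = 2482.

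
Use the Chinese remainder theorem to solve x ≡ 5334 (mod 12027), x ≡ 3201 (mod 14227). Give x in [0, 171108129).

Write x = 5334 + 12027·k. Then 12027·k ≡ 3201 − 5334 ≡ 12094 (mod 14227).
Need 12027⁻¹ mod 14227. Extended Euclid on (14227, 12027):
14227 = 1*12027 + 2200
12027 = 5*2200 + 1027
2200 = 2*1027 + 146
1027 = 7*146 + 5
146 = 29*5 + 1
5 = 5*1 + 0
Back-substitute:
1 = 146 − 29·5
1 = −29·1027 + 204·146
1 = 204·2200 − 437·1027
1 = −437·12027 + 2389·2200
1 = 2389·14227 − 2826·12027
12027⁻¹ ≡ 11401 (mod 14227), so k ≡ 11401·12094 ≡ 9837 (mod 14227).
x = 5334 + 12027·9837 = 118314933.

118314933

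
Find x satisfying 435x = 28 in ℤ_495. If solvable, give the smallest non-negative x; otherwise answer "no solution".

gcd(435, 495):
495 = 1*435 + 60
435 = 7*60 + 15
60 = 4*15 + 0
gcd = 15, but 15 ∤ 28, so the congruence has no solution.

no solution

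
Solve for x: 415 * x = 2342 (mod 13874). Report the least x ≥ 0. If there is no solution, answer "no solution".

11272

First find gcd(415, 13874):
13874 = 33·415 + 179
415 = 2·179 + 57
179 = 3·57 + 8
57 = 7·8 + 1
8 = 8·1 + 0
gcd = 1, so a unique solution mod 13874 exists.
Back-substitute for the Bézout coefficients:
1 = 57 − 7·8
1 = −7·179 + 22·57
1 = 22·415 − 51·179
1 = −51·13874 + 1705·415
So 415·(1705) ≡ 1 (mod 13874), giving 415⁻¹ ≡ 1705.
x ≡ 415⁻¹·2342 ≡ 1705·2342 ≡ 11272 (mod 13874).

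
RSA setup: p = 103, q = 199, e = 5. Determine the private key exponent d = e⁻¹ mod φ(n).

φ(n) = (p−1)(q−1) = 102·198 = 20196.
Need d with 5·d ≡ 1 (mod 20196). Apply the extended Euclidean algorithm:
20196 = 4039·5 + 1
5 = 5·1 + 0
Back-substitute:
1 = 20196 − 4039·5
So 5·(-4039) ≡ 1 (mod 20196), hence d ≡ -4039 ≡ 16157 (mod 20196).

16157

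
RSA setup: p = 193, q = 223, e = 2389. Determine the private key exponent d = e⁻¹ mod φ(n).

φ(n) = (p−1)(q−1) = 192·222 = 42624.
Need d with 2389·d ≡ 1 (mod 42624). Apply the extended Euclidean algorithm:
42624 = 17·2389 + 2011
2389 = 1·2011 + 378
2011 = 5·378 + 121
378 = 3·121 + 15
121 = 8·15 + 1
15 = 15·1 + 0
Back-substitute:
1 = 121 − 8·15
1 = −8·378 + 25·121
1 = 25·2011 − 133·378
1 = −133·2389 + 158·2011
1 = 158·42624 − 2819·2389
So 2389·(-2819) ≡ 1 (mod 42624), hence d ≡ -2819 ≡ 39805 (mod 42624).

39805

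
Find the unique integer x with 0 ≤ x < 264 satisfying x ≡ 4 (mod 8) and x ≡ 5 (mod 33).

236

Write x = 4 + 8·k. Then 8·k ≡ 5 − 4 ≡ 1 (mod 33).
Need 8⁻¹ mod 33. Extended Euclid on (33, 8):
33 = 4·8 + 1
8 = 8·1 + 0
Back-substitute:
1 = 33 − 4·8
8⁻¹ ≡ 29 (mod 33), so k ≡ 29·1 ≡ 29 (mod 33).
x = 4 + 8·29 = 236.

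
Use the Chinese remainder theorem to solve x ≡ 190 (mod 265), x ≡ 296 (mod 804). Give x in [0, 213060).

85520

Write x = 190 + 265·k. Then 265·k ≡ 296 − 190 ≡ 106 (mod 804).
Need 265⁻¹ mod 804. Extended Euclid on (804, 265):
804 = 3·265 + 9
265 = 29·9 + 4
9 = 2·4 + 1
4 = 4·1 + 0
Back-substitute:
1 = 9 − 2·4
1 = −2·265 + 59·9
1 = 59·804 − 179·265
265⁻¹ ≡ 625 (mod 804), so k ≡ 625·106 ≡ 322 (mod 804).
x = 190 + 265·322 = 85520.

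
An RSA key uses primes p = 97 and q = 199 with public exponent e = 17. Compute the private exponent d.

φ(n) = (p−1)(q−1) = 96·198 = 19008.
Need d with 17·d ≡ 1 (mod 19008). Apply the extended Euclidean algorithm:
19008 = 1118*17 + 2
17 = 8*2 + 1
2 = 2*1 + 0
Back-substitute:
1 = 17 − 8·2
1 = −8·19008 + 8945·17
So 17·8945 ≡ 1 (mod 19008), hence d = 8945.

8945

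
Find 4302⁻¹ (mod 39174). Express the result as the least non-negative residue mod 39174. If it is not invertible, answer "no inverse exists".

Compute gcd(4302, 39174):
39174 = 9*4302 + 456
4302 = 9*456 + 198
456 = 2*198 + 60
198 = 3*60 + 18
60 = 3*18 + 6
18 = 3*6 + 0
gcd(4302, 39174) = 6 ≠ 1, so 4302 has no multiplicative inverse modulo 39174.

no inverse exists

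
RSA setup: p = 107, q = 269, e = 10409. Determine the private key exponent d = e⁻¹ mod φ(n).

φ(n) = (p−1)(q−1) = 106·268 = 28408.
Need d with 10409·d ≡ 1 (mod 28408). Apply the extended Euclidean algorithm:
28408 = 2*10409 + 7590
10409 = 1*7590 + 2819
7590 = 2*2819 + 1952
2819 = 1*1952 + 867
1952 = 2*867 + 218
867 = 3*218 + 213
218 = 1*213 + 5
213 = 42*5 + 3
5 = 1*3 + 2
3 = 1*2 + 1
2 = 2*1 + 0
Back-substitute:
1 = 3 − 2
1 = −5 + 2·3
1 = 2·213 − 85·5
1 = −85·218 + 87·213
1 = 87·867 − 346·218
1 = −346·1952 + 779·867
1 = 779·2819 − 1125·1952
1 = −1125·7590 + 3029·2819
1 = 3029·10409 − 4154·7590
1 = −4154·28408 + 11337·10409
So 10409·11337 ≡ 1 (mod 28408), hence d = 11337.

11337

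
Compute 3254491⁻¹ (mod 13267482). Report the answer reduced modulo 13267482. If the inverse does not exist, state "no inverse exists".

gcd(13267482, 3254491) by repeated division:
13267482 = 4×3254491 + 249518
3254491 = 13×249518 + 10757
249518 = 23×10757 + 2107
10757 = 5×2107 + 222
2107 = 9×222 + 109
222 = 2×109 + 4
109 = 27×4 + 1
4 = 4×1 + 0
gcd = 1, so the inverse exists. Back-substitute:
1 = 109 − 27·4
1 = −27·222 + 55·109
1 = 55·2107 − 522·222
1 = −522·10757 + 2665·2107
1 = 2665·249518 − 61817·10757
1 = −61817·3254491 + 806286·249518
1 = 806286·13267482 − 3286961·3254491
So 3254491·(-3286961) ≡ 1 (mod 13267482), and -3286961 ≡ 9980521 (mod 13267482).

9980521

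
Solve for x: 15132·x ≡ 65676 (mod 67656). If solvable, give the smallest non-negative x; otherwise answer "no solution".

First find gcd(15132, 67656):
67656 = 4×15132 + 7128
15132 = 2×7128 + 876
7128 = 8×876 + 120
876 = 7×120 + 36
120 = 3×36 + 12
36 = 3×12 + 0
gcd = 12 and 12 | 65676, so solutions exist. Divide through by 12: 1261x ≡ 5473 (mod 5638).
Now find 1261⁻¹ mod 5638:
5638 = 4*1261 + 594
1261 = 2*594 + 73
594 = 8*73 + 10
73 = 7*10 + 3
10 = 3*3 + 1
3 = 3*1 + 0
Back-substitute:
1 = 10 − 3·3
1 = −3·73 + 22·10
1 = 22·594 − 179·73
1 = −179·1261 + 380·594
1 = 380·5638 − 1699·1261
So 1261·(-1699) ≡ 1 (mod 5638), i.e. 1261⁻¹ ≡ 3939.
Then x ≡ 3939·5473 ≡ 4073 (mod 5638); the smallest non-negative solution is x = 4073.

4073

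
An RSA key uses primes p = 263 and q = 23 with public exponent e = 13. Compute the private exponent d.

φ(n) = (p−1)(q−1) = 262·22 = 5764.
Need d with 13·d ≡ 1 (mod 5764). Apply the extended Euclidean algorithm:
5764 = 443×13 + 5
13 = 2×5 + 3
5 = 1×3 + 2
3 = 1×2 + 1
2 = 2×1 + 0
Back-substitute:
1 = 3 − 2
1 = −5 + 2·3
1 = 2·13 − 5·5
1 = −5·5764 + 2217·13
So 13·2217 ≡ 1 (mod 5764), hence d = 2217.

2217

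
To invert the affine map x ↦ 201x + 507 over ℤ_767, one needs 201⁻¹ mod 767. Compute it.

Apply the Euclidean algorithm to 767 and 201:
767 = 3×201 + 164
201 = 1×164 + 37
164 = 4×37 + 16
37 = 2×16 + 5
16 = 3×5 + 1
5 = 5×1 + 0
The gcd is 1. Working backward:
1 = 16 − 3·5
1 = −3·37 + 7·16
1 = 7·164 − 31·37
1 = −31·201 + 38·164
1 = 38·767 − 145·201
So 201·(-145) ≡ 1 (mod 767), and -145 ≡ 622 (mod 767).

622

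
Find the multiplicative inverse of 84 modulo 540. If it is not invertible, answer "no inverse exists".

no inverse exists

Euclidean algorithm on 540, 84:
540 = 6×84 + 36
84 = 2×36 + 12
36 = 3×12 + 0
Since gcd = 12 > 1, 84 is not a unit mod 540.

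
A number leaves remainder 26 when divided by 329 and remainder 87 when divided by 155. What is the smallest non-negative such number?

Write x = 26 + 329·k. Then 329·k ≡ 87 − 26 ≡ 61 (mod 155).
Need 329⁻¹ mod 155. Extended Euclid on (155, 19):
155 = 8·19 + 3
19 = 6·3 + 1
3 = 3·1 + 0
Back-substitute:
1 = 19 − 6·3
1 = −6·155 + 49·19
329⁻¹ ≡ 49 (mod 155), so k ≡ 49·61 ≡ 44 (mod 155).
x = 26 + 329·44 = 14502.

14502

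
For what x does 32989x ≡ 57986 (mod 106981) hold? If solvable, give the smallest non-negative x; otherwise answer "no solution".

First find gcd(32989, 106981):
106981 = 3*32989 + 8014
32989 = 4*8014 + 933
8014 = 8*933 + 550
933 = 1*550 + 383
550 = 1*383 + 167
383 = 2*167 + 49
167 = 3*49 + 20
49 = 2*20 + 9
20 = 2*9 + 2
9 = 4*2 + 1
2 = 2*1 + 0
gcd = 1, so a unique solution mod 106981 exists.
Back-substitute for the Bézout coefficients:
1 = 9 − 4·2
1 = −4·20 + 9·9
1 = 9·49 − 22·20
1 = −22·167 + 75·49
1 = 75·383 − 172·167
1 = −172·550 + 247·383
1 = 247·933 − 419·550
1 = −419·8014 + 3599·933
1 = 3599·32989 − 14815·8014
1 = −14815·106981 + 48044·32989
So 32989·(48044) ≡ 1 (mod 106981), giving 32989⁻¹ ≡ 48044.
x ≡ 32989⁻¹·57986 ≡ 48044·57986 ≡ 94144 (mod 106981).

94144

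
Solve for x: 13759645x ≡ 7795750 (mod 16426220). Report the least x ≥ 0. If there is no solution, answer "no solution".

First find gcd(13759645, 16426220):
16426220 = 1×13759645 + 2666575
13759645 = 5×2666575 + 426770
2666575 = 6×426770 + 105955
426770 = 4×105955 + 2950
105955 = 35×2950 + 2705
2950 = 1×2705 + 245
2705 = 11×245 + 10
245 = 24×10 + 5
10 = 2×5 + 0
gcd = 5 and 5 | 7795750, so solutions exist. Divide through by 5: 2751929x ≡ 1559150 (mod 3285244).
Now find 2751929⁻¹ mod 3285244:
3285244 = 1*2751929 + 533315
2751929 = 5*533315 + 85354
533315 = 6*85354 + 21191
85354 = 4*21191 + 590
21191 = 35*590 + 541
590 = 1*541 + 49
541 = 11*49 + 2
49 = 24*2 + 1
2 = 2*1 + 0
Back-substitute:
1 = 49 − 24·2
1 = −24·541 + 265·49
1 = 265·590 − 289·541
1 = −289·21191 + 10380·590
1 = 10380·85354 − 41809·21191
1 = −41809·533315 + 261234·85354
1 = 261234·2751929 − 1347979·533315
1 = −1347979·3285244 + 1609213·2751929
So 2751929⁻¹ ≡ 1609213 (mod 3285244).
Then x ≡ 1609213·1559150 ≡ 1186514 (mod 3285244); the smallest non-negative solution is x = 1186514.

1186514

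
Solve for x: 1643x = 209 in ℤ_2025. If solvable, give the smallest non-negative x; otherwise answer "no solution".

238

First find gcd(1643, 2025):
2025 = 1×1643 + 382
1643 = 4×382 + 115
382 = 3×115 + 37
115 = 3×37 + 4
37 = 9×4 + 1
4 = 4×1 + 0
gcd = 1, so a unique solution mod 2025 exists.
Back-substitute for the Bézout coefficients:
1 = 37 − 9·4
1 = −9·115 + 28·37
1 = 28·382 − 93·115
1 = −93·1643 + 400·382
1 = 400·2025 − 493·1643
So 1643·(-493) ≡ 1 (mod 2025), giving 1643⁻¹ ≡ 1532.
x ≡ 1643⁻¹·209 ≡ 1532·209 ≡ 238 (mod 2025).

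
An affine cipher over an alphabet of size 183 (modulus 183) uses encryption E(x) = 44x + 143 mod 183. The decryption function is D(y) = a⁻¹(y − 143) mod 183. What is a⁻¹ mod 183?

Extended Euclidean algorithm:
183 = 4×44 + 7
44 = 6×7 + 2
7 = 3×2 + 1
2 = 2×1 + 0
The gcd is 1. Working backward:
1 = 7 − 3·2
1 = −3·44 + 19·7
1 = 19·183 − 79·44
So 44·(-79) ≡ 1 (mod 183), and -79 ≡ 104 (mod 183).

104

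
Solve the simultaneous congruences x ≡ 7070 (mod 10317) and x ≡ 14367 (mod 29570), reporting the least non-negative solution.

179326847

Write x = 7070 + 10317·k. Then 10317·k ≡ 14367 − 7070 ≡ 7297 (mod 29570).
Need 10317⁻¹ mod 29570. Extended Euclid on (29570, 10317):
29570 = 2×10317 + 8936
10317 = 1×8936 + 1381
8936 = 6×1381 + 650
1381 = 2×650 + 81
650 = 8×81 + 2
81 = 40×2 + 1
2 = 2×1 + 0
Back-substitute:
1 = 81 − 40·2
1 = −40·650 + 321·81
1 = 321·1381 − 682·650
1 = −682·8936 + 4413·1381
1 = 4413·10317 − 5095·8936
1 = −5095·29570 + 14603·10317
10317⁻¹ ≡ 14603 (mod 29570), so k ≡ 14603·7297 ≡ 17381 (mod 29570).
x = 7070 + 10317·17381 = 179326847.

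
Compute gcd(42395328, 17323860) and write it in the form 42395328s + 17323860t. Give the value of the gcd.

12

Euclidean algorithm:
42395328 = 2·17323860 + 7747608
17323860 = 2·7747608 + 1828644
7747608 = 4·1828644 + 433032
1828644 = 4·433032 + 96516
433032 = 4·96516 + 46968
96516 = 2·46968 + 2580
46968 = 18·2580 + 528
2580 = 4·528 + 468
528 = 1·468 + 60
468 = 7·60 + 48
60 = 1·48 + 12
48 = 4·12 + 0
gcd(42395328, 17323860) = 12.
Express as a combination:
12 = 60 − 48
12 = −468 + 8·60
12 = 8·528 − 9·468
12 = −9·2580 + 44·528
12 = 44·46968 − 801·2580
12 = −801·96516 + 1646·46968
12 = 1646·433032 − 7385·96516
12 = −7385·1828644 + 31186·433032
12 = 31186·7747608 − 132129·1828644
12 = −132129·17323860 + 295444·7747608
12 = 295444·42395328 − 723017·17323860
So 12 = (295444)·42395328 + (-723017)·17323860.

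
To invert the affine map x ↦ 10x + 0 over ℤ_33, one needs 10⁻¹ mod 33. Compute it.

10

Run Euclid on (33, 10):
33 = 3*10 + 3
10 = 3*3 + 1
3 = 3*1 + 0
Since gcd(10, 33) = 1, back-substitute to write 1 as a combination:
1 = 10 − 3·3
1 = −3·33 + 10·10
So 10·10 ≡ 1 (mod 33).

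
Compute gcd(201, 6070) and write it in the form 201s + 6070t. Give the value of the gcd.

Euclidean algorithm:
6070 = 30*201 + 40
201 = 5*40 + 1
40 = 40*1 + 0
gcd(201, 6070) = 1.
Back-substituting:
1 = 201 − 5·40
1 = −5·6070 + 151·201
So 1 = (-5)·6070 + (151)·201.

1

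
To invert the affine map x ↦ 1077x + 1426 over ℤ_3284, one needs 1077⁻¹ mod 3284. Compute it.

1549

Apply the Euclidean algorithm to 3284 and 1077:
3284 = 3·1077 + 53
1077 = 20·53 + 17
53 = 3·17 + 2
17 = 8·2 + 1
2 = 2·1 + 0
gcd = 1, so the inverse exists. Back-substitute:
1 = 17 − 8·2
1 = −8·53 + 25·17
1 = 25·1077 − 508·53
1 = −508·3284 + 1549·1077
So 1077·1549 ≡ 1 (mod 3284).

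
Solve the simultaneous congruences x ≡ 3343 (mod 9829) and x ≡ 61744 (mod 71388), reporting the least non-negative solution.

44322304

Write x = 3343 + 9829·k. Then 9829·k ≡ 61744 − 3343 ≡ 58401 (mod 71388).
Need 9829⁻¹ mod 71388. Extended Euclid on (71388, 9829):
71388 = 7×9829 + 2585
9829 = 3×2585 + 2074
2585 = 1×2074 + 511
2074 = 4×511 + 30
511 = 17×30 + 1
30 = 30×1 + 0
Back-substitute:
1 = 511 − 17·30
1 = −17·2074 + 69·511
1 = 69·2585 − 86·2074
1 = −86·9829 + 327·2585
1 = 327·71388 − 2375·9829
9829⁻¹ ≡ 69013 (mod 71388), so k ≡ 69013·58401 ≡ 4509 (mod 71388).
x = 3343 + 9829·4509 = 44322304.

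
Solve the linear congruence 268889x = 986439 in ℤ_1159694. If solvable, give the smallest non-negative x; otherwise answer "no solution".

637607

First find gcd(268889, 1159694):
1159694 = 4*268889 + 84138
268889 = 3*84138 + 16475
84138 = 5*16475 + 1763
16475 = 9*1763 + 608
1763 = 2*608 + 547
608 = 1*547 + 61
547 = 8*61 + 59
61 = 1*59 + 2
59 = 29*2 + 1
2 = 2*1 + 0
gcd = 1, so a unique solution mod 1159694 exists.
Back-substitute for the Bézout coefficients:
1 = 59 − 29·2
1 = −29·61 + 30·59
1 = 30·547 − 269·61
1 = −269·608 + 299·547
1 = 299·1763 − 867·608
1 = −867·16475 + 8102·1763
1 = 8102·84138 − 41377·16475
1 = −41377·268889 + 132233·84138
1 = 132233·1159694 − 570309·268889
So 268889·(-570309) ≡ 1 (mod 1159694), giving 268889⁻¹ ≡ 589385.
x ≡ 268889⁻¹·986439 ≡ 589385·986439 ≡ 637607 (mod 1159694).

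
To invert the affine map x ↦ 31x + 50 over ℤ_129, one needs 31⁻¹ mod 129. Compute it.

25

Apply the Euclidean algorithm to 129 and 31:
129 = 4×31 + 5
31 = 6×5 + 1
5 = 5×1 + 0
gcd = 1, so the inverse exists. Back-substitute:
1 = 31 − 6·5
1 = −6·129 + 25·31
So 31·25 ≡ 1 (mod 129).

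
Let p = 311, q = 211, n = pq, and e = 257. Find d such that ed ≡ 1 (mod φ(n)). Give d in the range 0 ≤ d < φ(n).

φ(n) = (p−1)(q−1) = 310·210 = 65100.
Need d with 257·d ≡ 1 (mod 65100). Apply the extended Euclidean algorithm:
65100 = 253×257 + 79
257 = 3×79 + 20
79 = 3×20 + 19
20 = 1×19 + 1
19 = 19×1 + 0
Back-substitute:
1 = 20 − 19
1 = −79 + 4·20
1 = 4·257 − 13·79
1 = −13·65100 + 3293·257
So 257·3293 ≡ 1 (mod 65100), hence d = 3293.

3293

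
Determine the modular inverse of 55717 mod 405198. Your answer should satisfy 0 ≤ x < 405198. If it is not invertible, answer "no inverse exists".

Apply the Euclidean algorithm to 405198 and 55717:
405198 = 7*55717 + 15179
55717 = 3*15179 + 10180
15179 = 1*10180 + 4999
10180 = 2*4999 + 182
4999 = 27*182 + 85
182 = 2*85 + 12
85 = 7*12 + 1
12 = 12*1 + 0
The gcd is 1. Working backward:
1 = 85 − 7·12
1 = −7·182 + 15·85
1 = 15·4999 − 412·182
1 = −412·10180 + 839·4999
1 = 839·15179 − 1251·10180
1 = −1251·55717 + 4592·15179
1 = 4592·405198 − 33395·55717
So 55717·(-33395) ≡ 1 (mod 405198), and -33395 ≡ 371803 (mod 405198).

371803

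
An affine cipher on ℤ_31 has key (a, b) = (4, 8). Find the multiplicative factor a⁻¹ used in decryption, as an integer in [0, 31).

8

Run Euclid on (31, 4):
31 = 7×4 + 3
4 = 1×3 + 1
3 = 3×1 + 0
Since gcd(4, 31) = 1, back-substitute to write 1 as a combination:
1 = 4 − 3
1 = −31 + 8·4
So 4·8 ≡ 1 (mod 31).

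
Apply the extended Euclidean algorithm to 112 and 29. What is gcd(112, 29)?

1

Repeated division:
112 = 3×29 + 25
29 = 1×25 + 4
25 = 6×4 + 1
4 = 4×1 + 0
gcd(112, 29) = 1.
Back-substituting:
1 = 25 − 6·4
1 = −6·29 + 7·25
1 = 7·112 − 27·29
So 1 = (7)·112 + (-27)·29.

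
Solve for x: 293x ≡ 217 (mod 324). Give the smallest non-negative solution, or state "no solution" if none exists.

First find gcd(293, 324):
324 = 1×293 + 31
293 = 9×31 + 14
31 = 2×14 + 3
14 = 4×3 + 2
3 = 1×2 + 1
2 = 2×1 + 0
gcd = 1, so a unique solution mod 324 exists.
Back-substitute for the Bézout coefficients:
1 = 3 − 2
1 = −14 + 5·3
1 = 5·31 − 11·14
1 = −11·293 + 104·31
1 = 104·324 − 115·293
So 293·(-115) ≡ 1 (mod 324), giving 293⁻¹ ≡ 209.
x ≡ 293⁻¹·217 ≡ 209·217 ≡ 317 (mod 324).

317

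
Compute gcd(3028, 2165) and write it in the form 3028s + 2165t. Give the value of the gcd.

Repeated division:
3028 = 1×2165 + 863
2165 = 2×863 + 439
863 = 1×439 + 424
439 = 1×424 + 15
424 = 28×15 + 4
15 = 3×4 + 3
4 = 1×3 + 1
3 = 3×1 + 0
gcd(3028, 2165) = 1.
Working backward:
1 = 4 − 3
1 = −15 + 4·4
1 = 4·424 − 113·15
1 = −113·439 + 117·424
1 = 117·863 − 230·439
1 = −230·2165 + 577·863
1 = 577·3028 − 807·2165
So 1 = (577)·3028 + (-807)·2165.

1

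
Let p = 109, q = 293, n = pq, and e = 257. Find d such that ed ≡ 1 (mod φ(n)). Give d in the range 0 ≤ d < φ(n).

2945

φ(n) = (p−1)(q−1) = 108·292 = 31536.
Need d with 257·d ≡ 1 (mod 31536). Apply the extended Euclidean algorithm:
31536 = 122×257 + 182
257 = 1×182 + 75
182 = 2×75 + 32
75 = 2×32 + 11
32 = 2×11 + 10
11 = 1×10 + 1
10 = 10×1 + 0
Back-substitute:
1 = 11 − 10
1 = −32 + 3·11
1 = 3·75 − 7·32
1 = −7·182 + 17·75
1 = 17·257 − 24·182
1 = −24·31536 + 2945·257
So 257·2945 ≡ 1 (mod 31536), hence d = 2945.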